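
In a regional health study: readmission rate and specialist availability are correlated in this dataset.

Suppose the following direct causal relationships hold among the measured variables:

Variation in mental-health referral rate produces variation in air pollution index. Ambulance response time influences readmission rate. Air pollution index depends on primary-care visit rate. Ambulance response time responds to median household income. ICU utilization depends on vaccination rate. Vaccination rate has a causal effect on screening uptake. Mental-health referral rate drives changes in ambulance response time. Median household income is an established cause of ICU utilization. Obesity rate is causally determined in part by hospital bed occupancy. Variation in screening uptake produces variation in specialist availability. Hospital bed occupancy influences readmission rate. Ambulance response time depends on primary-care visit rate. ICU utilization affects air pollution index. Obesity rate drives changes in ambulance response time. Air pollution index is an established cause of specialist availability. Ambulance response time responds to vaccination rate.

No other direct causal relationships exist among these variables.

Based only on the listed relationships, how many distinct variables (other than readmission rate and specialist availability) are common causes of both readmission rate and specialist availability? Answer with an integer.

The common causes are: median household income (to readmission rate via median household income → ambulance response time → readmission rate; to specialist availability via median household income → ICU utilization → air pollution index → specialist availability); mental-health referral rate (to readmission rate via mental-health referral rate → ambulance response time → readmission rate; to specialist availability via mental-health referral rate → air pollution index → specialist availability); primary-care visit rate (to readmission rate via primary-care visit rate → ambulance response time → readmission rate; to specialist availability via primary-care visit rate → air pollution index → specialist availability); vaccination rate (to readmission rate via vaccination rate → ambulance response time → readmission rate; to specialist availability via vaccination rate → screening uptake → specialist availability).
Every other variable lacks a causal path to at least one of readmission rate and specialist availability.

4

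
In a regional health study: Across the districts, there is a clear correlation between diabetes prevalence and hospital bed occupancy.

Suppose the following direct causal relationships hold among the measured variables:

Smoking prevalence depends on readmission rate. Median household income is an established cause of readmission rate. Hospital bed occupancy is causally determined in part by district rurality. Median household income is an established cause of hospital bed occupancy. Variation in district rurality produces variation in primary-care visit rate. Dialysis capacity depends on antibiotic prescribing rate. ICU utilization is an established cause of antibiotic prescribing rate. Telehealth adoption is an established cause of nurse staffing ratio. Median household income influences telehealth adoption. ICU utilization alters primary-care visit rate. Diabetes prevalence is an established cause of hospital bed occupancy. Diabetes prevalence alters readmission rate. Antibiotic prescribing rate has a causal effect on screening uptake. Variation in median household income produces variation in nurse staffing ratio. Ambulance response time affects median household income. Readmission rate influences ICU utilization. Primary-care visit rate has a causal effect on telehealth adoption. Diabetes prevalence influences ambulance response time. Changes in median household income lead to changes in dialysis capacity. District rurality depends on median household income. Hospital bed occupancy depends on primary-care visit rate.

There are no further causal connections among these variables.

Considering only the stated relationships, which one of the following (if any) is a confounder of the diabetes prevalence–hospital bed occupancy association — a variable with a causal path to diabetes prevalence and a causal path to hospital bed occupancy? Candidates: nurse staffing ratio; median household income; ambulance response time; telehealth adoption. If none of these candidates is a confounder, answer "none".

none

None of the listed candidates has causal paths to both diabetes prevalence and hospital bed occupancy in the stated relationships, so none is a common cause.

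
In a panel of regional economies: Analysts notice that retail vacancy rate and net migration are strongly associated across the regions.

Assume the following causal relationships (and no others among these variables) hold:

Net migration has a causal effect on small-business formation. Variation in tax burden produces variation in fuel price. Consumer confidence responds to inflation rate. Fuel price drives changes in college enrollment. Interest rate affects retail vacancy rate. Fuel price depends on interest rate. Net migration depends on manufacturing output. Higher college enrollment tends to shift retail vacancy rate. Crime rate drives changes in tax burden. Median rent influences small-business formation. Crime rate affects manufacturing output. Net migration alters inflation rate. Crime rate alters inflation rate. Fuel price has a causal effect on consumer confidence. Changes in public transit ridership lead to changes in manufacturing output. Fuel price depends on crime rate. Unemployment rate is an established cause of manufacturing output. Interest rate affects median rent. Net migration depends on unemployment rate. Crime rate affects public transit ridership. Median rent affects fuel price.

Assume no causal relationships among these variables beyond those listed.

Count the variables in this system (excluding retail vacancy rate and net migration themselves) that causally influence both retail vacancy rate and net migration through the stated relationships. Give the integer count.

The common causes are: crime rate (to retail vacancy rate via crime rate → fuel price → college enrollment → retail vacancy rate; to net migration via crime rate → manufacturing output → net migration).
Every other variable lacks a causal path to at least one of retail vacancy rate and net migration.

1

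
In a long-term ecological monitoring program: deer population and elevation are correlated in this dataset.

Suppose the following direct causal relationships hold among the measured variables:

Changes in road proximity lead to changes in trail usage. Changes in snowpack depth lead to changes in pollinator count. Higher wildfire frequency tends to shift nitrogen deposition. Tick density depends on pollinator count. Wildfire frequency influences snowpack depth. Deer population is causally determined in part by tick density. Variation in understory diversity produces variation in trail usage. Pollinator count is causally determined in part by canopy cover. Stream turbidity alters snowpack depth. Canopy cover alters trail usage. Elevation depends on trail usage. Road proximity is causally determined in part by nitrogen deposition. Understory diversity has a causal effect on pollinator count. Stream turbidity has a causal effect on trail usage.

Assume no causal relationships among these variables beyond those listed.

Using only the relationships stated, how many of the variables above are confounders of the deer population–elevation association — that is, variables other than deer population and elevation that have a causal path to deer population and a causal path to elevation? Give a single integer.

4

The common causes are: canopy cover (to deer population via canopy cover → pollinator count → tick density → deer population; to elevation via canopy cover → trail usage → elevation); stream turbidity (to deer population via stream turbidity → snowpack depth → pollinator count → tick density → deer population; to elevation via stream turbidity → trail usage → elevation); understory diversity (to deer population via understory diversity → pollinator count → tick density → deer population; to elevation via understory diversity → trail usage → elevation); wildfire frequency (to deer population via wildfire frequency → snowpack depth → pollinator count → tick density → deer population; to elevation via wildfire frequency → nitrogen deposition → road proximity → trail usage → elevation).
Every other variable lacks a causal path to at least one of deer population and elevation.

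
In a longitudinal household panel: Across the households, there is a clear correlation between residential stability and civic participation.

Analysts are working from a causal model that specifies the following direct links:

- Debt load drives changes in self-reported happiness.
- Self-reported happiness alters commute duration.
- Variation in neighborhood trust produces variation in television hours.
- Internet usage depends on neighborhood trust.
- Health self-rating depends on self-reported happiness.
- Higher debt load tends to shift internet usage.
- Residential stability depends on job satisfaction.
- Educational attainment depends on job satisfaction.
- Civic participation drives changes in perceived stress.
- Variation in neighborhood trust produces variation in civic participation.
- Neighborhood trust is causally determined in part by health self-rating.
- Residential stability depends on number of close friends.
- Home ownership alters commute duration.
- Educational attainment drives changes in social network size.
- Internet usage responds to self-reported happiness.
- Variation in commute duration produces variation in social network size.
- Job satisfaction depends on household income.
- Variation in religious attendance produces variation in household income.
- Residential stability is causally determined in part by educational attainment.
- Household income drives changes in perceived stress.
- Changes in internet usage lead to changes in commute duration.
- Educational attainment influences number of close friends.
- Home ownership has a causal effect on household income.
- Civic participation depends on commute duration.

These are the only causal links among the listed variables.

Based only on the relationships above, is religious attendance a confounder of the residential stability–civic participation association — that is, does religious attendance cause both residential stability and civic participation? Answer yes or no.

no

Religious attendance has no stated causal path to civic participation. A confounder must cause both variables, so religious attendance does not qualify.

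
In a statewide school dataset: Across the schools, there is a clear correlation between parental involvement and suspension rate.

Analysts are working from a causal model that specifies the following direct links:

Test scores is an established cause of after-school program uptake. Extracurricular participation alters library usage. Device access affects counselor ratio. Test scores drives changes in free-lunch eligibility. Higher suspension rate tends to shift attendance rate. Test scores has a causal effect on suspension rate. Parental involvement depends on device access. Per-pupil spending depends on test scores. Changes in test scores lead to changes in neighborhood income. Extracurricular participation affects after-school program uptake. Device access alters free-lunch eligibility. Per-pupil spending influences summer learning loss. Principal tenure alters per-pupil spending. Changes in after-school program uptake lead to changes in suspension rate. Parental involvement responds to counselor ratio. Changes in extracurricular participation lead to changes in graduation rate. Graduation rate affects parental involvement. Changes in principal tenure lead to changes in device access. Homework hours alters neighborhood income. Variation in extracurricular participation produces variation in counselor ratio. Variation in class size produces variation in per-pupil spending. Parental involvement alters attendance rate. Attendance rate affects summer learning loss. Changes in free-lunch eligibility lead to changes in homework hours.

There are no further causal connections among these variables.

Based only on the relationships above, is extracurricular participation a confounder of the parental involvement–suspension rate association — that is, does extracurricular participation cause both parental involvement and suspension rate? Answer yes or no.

Extracurricular participation has a causal path to parental involvement (extracurricular participation → graduation rate → parental involvement) and to suspension rate (extracurricular participation → after-school program uptake → suspension rate), so it is a common cause of both — a confounder.

yes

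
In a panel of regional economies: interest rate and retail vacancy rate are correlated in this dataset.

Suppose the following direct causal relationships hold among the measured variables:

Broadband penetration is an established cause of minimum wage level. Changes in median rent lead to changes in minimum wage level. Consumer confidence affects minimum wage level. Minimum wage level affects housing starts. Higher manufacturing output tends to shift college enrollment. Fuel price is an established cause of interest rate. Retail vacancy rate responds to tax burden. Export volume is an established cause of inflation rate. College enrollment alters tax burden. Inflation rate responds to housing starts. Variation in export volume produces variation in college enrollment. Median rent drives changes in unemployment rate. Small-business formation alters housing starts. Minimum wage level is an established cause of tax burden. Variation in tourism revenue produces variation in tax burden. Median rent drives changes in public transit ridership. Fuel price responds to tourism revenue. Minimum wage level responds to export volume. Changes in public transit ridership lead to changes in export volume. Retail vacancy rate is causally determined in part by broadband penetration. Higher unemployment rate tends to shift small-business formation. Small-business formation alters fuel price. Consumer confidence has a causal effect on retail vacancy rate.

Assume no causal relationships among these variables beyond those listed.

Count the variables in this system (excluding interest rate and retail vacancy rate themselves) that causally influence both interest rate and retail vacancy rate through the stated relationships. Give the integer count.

2

The common causes are: median rent (to interest rate via median rent → unemployment rate → small-business formation → fuel price → interest rate; to retail vacancy rate via median rent → minimum wage level → tax burden → retail vacancy rate); tourism revenue (to interest rate via tourism revenue → fuel price → interest rate; to retail vacancy rate via tourism revenue → tax burden → retail vacancy rate).
Every other variable lacks a causal path to at least one of interest rate and retail vacancy rate.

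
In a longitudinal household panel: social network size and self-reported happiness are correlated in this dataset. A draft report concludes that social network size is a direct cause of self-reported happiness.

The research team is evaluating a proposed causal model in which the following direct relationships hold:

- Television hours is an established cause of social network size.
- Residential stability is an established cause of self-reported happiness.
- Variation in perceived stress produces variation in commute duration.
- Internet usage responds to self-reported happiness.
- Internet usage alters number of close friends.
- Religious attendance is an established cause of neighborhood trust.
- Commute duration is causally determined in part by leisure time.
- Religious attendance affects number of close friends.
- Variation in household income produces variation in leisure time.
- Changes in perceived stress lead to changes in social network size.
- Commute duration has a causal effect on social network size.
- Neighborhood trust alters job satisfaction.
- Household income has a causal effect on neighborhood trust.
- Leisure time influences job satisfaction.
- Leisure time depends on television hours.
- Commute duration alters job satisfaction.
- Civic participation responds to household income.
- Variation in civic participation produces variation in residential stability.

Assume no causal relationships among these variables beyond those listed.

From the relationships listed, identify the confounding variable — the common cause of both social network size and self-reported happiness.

household income

Household income has a causal path to social network size (household income → leisure time → commute duration → social network size) and a separate causal path to self-reported happiness (household income → civic participation → residential stability → self-reported happiness), so it is a common cause of both.
No stated relationship gives social network size a causal route to self-reported happiness, so the correlation is explained by the shared upstream cause rather than a direct effect.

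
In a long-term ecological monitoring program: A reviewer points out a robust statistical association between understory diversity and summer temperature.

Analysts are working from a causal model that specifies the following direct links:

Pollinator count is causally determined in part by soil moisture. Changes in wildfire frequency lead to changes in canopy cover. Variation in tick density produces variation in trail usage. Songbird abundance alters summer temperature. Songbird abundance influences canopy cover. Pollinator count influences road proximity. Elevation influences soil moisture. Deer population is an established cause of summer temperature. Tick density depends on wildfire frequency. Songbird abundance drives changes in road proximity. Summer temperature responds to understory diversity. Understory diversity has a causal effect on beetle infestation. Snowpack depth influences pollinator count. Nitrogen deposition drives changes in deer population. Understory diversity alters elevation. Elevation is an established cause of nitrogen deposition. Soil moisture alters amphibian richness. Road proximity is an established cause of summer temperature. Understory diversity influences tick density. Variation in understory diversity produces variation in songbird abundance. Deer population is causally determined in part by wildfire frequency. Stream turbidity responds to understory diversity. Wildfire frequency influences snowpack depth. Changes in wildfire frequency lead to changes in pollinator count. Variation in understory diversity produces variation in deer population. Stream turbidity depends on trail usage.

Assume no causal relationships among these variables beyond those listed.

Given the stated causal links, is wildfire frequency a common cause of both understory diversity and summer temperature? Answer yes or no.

Wildfire frequency has no stated causal path to understory diversity. A confounder must cause both variables, so wildfire frequency does not qualify.

no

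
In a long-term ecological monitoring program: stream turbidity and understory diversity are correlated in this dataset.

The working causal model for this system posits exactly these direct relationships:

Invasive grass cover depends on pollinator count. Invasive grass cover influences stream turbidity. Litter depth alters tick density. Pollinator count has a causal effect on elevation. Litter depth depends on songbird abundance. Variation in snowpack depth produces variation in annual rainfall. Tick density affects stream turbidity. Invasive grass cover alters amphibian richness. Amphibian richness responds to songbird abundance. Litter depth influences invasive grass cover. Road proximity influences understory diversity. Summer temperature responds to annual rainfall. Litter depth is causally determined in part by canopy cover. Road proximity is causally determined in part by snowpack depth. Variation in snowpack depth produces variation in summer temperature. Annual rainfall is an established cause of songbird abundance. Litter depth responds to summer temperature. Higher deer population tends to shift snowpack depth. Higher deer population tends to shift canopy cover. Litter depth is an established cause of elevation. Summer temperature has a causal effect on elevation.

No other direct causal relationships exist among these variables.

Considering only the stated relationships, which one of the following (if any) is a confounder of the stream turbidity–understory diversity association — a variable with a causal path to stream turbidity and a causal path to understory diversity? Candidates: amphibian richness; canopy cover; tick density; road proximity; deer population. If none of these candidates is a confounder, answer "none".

deer population

Deer population causes stream turbidity (deer population → canopy cover → litter depth → invasive grass cover → stream turbidity) and also causes understory diversity (deer population → snowpack depth → road proximity → understory diversity); it is a common cause of both.
Each of the other candidates lacks a causal path to at least one of stream turbidity and understory diversity, so they do not confound the relationship.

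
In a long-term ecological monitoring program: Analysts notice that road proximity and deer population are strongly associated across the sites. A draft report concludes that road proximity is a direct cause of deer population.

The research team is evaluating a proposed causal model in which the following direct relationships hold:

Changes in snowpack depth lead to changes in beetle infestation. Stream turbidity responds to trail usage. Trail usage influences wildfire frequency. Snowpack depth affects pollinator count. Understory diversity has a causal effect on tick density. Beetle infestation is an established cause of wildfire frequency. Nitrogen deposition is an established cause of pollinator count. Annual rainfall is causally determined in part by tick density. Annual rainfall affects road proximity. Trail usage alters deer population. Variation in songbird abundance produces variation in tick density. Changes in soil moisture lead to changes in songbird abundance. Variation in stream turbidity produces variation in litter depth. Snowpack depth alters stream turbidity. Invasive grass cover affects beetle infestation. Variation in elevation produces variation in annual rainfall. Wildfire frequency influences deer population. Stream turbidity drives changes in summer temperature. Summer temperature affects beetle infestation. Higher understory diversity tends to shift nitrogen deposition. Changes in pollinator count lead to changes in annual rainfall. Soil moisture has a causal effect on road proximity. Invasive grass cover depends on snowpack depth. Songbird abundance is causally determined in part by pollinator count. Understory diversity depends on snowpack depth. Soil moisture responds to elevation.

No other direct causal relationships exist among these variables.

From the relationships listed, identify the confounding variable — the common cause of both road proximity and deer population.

snowpack depth

Snowpack depth has a causal path to road proximity (snowpack depth → pollinator count → annual rainfall → road proximity) and a separate causal path to deer population (snowpack depth → beetle infestation → wildfire frequency → deer population), so it is a common cause of both.
No stated relationship gives road proximity a causal route to deer population, so the correlation is explained by the shared upstream cause rather than a direct effect.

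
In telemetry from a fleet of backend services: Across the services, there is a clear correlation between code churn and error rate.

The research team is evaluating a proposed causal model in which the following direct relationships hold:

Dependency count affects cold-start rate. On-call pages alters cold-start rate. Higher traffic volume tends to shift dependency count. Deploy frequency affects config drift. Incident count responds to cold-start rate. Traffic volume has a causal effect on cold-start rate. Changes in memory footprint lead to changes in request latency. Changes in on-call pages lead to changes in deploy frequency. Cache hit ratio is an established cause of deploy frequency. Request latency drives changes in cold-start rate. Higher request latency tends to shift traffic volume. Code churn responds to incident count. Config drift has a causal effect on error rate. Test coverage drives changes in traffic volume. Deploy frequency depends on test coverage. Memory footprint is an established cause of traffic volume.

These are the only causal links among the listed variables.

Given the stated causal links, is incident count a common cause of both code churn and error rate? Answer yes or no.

Incident count has no stated causal path to error rate. A confounder must cause both variables, so incident count does not qualify.

no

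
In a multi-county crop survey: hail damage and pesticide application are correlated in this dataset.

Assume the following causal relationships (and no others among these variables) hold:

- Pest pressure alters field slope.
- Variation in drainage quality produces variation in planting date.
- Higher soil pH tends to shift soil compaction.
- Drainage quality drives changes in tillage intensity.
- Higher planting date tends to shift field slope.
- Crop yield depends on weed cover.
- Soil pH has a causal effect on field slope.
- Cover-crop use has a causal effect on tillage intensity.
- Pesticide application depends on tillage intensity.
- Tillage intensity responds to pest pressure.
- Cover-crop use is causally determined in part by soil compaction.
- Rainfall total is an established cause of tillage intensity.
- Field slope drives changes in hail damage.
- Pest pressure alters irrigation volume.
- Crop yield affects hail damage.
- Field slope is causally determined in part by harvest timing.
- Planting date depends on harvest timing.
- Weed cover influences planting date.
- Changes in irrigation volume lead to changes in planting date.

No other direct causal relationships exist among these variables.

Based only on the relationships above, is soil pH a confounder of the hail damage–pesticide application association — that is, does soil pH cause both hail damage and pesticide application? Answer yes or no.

Soil pH has a causal path to hail damage (soil pH → field slope → hail damage) and to pesticide application (soil pH → soil compaction → cover-crop use → tillage intensity → pesticide application), so it is a common cause of both — a confounder.

yes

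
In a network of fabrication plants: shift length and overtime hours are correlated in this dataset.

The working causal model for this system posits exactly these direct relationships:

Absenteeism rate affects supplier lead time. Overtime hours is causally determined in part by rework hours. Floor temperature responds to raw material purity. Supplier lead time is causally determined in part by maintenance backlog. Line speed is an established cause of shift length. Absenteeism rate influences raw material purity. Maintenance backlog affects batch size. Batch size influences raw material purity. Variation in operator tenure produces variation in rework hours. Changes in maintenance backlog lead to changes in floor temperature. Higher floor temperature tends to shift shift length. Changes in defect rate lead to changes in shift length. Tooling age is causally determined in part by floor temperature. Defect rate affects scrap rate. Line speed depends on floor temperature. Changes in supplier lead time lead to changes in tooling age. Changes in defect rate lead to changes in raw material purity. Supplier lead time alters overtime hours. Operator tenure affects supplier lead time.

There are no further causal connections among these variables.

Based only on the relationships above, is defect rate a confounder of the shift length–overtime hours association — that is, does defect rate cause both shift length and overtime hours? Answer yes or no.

Defect rate has no stated causal path to overtime hours. A confounder must cause both variables, so defect rate does not qualify.

no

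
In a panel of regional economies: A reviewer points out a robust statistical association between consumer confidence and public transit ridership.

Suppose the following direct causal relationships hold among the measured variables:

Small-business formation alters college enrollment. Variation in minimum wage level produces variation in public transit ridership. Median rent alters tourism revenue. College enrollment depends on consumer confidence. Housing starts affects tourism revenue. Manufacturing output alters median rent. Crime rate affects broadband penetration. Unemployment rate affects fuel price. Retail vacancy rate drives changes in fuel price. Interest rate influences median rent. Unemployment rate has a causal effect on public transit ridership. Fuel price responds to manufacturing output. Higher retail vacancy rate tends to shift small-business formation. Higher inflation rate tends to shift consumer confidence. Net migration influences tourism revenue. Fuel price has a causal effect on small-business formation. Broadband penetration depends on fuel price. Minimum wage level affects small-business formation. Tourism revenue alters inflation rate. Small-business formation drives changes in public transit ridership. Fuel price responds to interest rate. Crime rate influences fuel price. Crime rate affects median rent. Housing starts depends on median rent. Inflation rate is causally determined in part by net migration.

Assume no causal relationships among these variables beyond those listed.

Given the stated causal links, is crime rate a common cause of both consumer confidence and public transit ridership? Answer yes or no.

Crime rate has a causal path to consumer confidence (crime rate → median rent → tourism revenue → inflation rate → consumer confidence) and to public transit ridership (crime rate → fuel price → small-business formation → public transit ridership), so it is a common cause of both — a confounder.

yes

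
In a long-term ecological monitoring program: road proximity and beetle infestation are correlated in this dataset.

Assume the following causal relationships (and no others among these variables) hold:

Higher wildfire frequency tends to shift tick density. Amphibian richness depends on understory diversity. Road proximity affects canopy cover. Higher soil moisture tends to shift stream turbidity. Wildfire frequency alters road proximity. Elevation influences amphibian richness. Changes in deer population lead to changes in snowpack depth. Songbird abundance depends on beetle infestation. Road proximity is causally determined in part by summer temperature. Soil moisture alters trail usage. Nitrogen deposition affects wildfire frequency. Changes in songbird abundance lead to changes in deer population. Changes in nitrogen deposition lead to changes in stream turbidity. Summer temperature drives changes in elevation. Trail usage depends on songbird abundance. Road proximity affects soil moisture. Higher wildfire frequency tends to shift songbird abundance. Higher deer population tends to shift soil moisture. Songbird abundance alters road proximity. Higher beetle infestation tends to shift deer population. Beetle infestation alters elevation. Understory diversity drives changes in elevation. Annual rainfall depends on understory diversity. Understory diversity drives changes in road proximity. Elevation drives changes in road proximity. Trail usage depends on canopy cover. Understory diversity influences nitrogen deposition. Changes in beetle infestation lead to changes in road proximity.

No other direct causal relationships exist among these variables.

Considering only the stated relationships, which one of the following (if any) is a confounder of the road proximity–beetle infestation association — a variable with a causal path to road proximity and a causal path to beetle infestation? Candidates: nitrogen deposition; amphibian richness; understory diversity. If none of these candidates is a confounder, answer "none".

None of the listed candidates has causal paths to both road proximity and beetle infestation in the stated relationships, so none is a common cause.

none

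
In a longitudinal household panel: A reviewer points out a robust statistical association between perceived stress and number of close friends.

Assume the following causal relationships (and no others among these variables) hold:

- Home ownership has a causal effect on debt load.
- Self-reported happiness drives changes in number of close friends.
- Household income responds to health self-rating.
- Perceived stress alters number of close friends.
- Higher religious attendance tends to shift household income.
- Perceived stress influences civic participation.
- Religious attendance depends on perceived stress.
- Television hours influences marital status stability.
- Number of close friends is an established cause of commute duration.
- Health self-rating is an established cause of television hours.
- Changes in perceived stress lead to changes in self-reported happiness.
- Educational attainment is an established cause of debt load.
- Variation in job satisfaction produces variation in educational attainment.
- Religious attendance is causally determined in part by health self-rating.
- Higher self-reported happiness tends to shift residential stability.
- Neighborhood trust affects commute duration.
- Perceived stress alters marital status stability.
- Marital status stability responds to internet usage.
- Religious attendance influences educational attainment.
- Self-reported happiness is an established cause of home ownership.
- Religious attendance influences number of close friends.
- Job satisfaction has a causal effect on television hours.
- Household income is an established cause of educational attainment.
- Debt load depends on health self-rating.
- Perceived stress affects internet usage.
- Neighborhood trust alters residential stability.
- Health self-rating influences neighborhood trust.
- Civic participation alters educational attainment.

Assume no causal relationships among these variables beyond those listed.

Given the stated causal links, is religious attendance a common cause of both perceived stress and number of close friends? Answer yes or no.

Religious attendance has no stated causal path to perceived stress. A confounder must cause both variables, so religious attendance does not qualify.

no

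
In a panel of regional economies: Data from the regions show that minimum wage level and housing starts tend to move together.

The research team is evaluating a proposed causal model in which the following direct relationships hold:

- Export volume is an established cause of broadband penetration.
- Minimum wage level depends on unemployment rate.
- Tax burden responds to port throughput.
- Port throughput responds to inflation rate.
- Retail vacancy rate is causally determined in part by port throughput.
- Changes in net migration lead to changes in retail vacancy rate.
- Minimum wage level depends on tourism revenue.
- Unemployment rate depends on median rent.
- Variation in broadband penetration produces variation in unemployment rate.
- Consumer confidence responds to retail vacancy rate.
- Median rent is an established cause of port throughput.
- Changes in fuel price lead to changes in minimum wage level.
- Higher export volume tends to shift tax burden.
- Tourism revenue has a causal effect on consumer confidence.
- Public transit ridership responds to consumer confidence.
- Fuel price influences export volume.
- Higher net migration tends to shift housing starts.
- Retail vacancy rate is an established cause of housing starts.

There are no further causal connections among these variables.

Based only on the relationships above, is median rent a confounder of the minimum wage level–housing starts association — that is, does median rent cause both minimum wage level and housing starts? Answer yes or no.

Median rent has a causal path to minimum wage level (median rent → unemployment rate → minimum wage level) and to housing starts (median rent → port throughput → retail vacancy rate → housing starts), so it is a common cause of both — a confounder.

yes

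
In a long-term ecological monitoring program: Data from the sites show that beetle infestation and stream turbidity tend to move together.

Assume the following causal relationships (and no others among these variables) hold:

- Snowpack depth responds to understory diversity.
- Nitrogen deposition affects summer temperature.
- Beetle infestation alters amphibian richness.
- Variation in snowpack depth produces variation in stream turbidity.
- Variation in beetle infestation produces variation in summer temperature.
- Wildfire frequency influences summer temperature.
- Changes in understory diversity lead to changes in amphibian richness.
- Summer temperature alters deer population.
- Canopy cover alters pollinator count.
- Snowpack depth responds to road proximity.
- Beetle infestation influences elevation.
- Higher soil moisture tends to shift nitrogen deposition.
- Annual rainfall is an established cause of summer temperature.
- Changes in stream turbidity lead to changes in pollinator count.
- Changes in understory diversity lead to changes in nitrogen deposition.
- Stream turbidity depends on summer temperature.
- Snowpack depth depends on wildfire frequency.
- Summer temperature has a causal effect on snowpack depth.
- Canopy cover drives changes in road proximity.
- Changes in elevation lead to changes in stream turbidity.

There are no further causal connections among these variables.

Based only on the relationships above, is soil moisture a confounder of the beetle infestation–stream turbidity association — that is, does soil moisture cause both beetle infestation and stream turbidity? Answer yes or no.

no

Soil moisture has no stated causal path to beetle infestation. A confounder must cause both variables, so soil moisture does not qualify.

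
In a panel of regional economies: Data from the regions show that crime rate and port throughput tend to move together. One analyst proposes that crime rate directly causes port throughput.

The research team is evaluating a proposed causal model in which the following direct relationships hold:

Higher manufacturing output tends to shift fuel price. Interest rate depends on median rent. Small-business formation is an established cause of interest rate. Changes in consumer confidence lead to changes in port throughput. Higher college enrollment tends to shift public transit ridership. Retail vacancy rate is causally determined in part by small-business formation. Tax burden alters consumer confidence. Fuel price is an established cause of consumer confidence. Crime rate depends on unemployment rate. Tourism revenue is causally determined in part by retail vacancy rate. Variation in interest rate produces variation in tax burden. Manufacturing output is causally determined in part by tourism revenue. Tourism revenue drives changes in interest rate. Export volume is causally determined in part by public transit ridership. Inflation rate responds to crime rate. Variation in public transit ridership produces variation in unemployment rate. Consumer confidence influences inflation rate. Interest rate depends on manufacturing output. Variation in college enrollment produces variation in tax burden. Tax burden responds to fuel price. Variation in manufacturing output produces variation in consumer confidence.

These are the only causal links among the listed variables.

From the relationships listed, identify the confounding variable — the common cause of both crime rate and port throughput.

College enrollment has a causal path to crime rate (college enrollment → public transit ridership → unemployment rate → crime rate) and a separate causal path to port throughput (college enrollment → tax burden → consumer confidence → port throughput), so it is a common cause of both.
No stated relationship gives crime rate a causal route to port throughput, so the correlation is explained by the shared upstream cause rather than a direct effect.

college enrollment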